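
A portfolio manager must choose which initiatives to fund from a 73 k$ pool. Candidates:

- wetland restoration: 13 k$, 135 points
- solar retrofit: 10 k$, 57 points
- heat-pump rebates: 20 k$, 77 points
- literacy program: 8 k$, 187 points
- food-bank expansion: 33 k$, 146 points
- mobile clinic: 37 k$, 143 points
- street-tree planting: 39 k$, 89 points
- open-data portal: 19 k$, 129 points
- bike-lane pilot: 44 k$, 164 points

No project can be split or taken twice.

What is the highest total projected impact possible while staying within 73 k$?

597

The ratio heuristic lands on wetland restoration + solar retrofit + heat-pump rebates + literacy program + open-data portal (585) but leaves 3 k$ idle.
Replace solar retrofit and heat-pump rebates with food-bank expansion: the trade gains 12 net, giving 597 at 73 k$.
Runner-up wetland restoration + solar retrofit + heat-pump rebates + literacy program + open-data portal tops out at 585.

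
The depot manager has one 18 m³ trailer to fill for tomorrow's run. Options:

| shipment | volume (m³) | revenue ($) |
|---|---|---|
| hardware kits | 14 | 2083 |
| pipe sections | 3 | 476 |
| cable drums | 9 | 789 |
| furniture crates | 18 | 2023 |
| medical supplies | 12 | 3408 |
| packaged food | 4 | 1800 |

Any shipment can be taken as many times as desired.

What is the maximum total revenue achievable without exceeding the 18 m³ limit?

7200

Taking 4×packaged food: 16 m³ used, 7200 in revenue.
That's the maximum — no swap from here does better than 7200.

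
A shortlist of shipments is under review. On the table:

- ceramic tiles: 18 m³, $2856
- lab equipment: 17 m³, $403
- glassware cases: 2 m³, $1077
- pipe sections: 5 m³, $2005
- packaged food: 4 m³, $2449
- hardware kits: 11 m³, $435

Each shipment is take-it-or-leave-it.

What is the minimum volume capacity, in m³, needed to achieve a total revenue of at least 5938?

Look for the lowest-volume combination reaching 5938.
glassware cases + pipe sections + packaged food + hardware kits: 5966 revenue at 22 m³.
Any bundle with less than 22 m³ falls short of 5938.

22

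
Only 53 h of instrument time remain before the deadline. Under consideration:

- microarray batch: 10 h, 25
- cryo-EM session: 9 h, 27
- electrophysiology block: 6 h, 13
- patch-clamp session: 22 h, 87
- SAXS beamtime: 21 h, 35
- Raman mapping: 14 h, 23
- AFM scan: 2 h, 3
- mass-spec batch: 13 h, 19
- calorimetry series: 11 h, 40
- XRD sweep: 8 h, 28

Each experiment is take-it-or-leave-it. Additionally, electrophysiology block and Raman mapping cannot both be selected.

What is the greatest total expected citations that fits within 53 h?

By expected citations per h: patch-clamp session 3.95, calorimetry series 3.64, XRD sweep 3.50, cryo-EM session 3.00 lead.
Taking cryo-EM session + patch-clamp session + AFM scan + calorimetry series + XRD sweep: 52 h used, 185 in expected citations.
That's the maximum — no feasible swap from here does better than 185.

185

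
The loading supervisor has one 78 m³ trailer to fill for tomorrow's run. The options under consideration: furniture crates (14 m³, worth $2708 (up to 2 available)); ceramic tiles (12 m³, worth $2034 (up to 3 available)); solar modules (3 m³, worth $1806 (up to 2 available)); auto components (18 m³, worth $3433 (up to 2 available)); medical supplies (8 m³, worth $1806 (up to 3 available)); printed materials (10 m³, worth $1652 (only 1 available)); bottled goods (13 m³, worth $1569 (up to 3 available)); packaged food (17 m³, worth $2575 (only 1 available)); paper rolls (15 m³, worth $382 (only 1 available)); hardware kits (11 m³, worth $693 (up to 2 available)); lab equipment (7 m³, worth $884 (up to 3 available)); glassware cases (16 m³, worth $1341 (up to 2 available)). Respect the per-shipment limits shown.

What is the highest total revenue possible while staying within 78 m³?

Taking the top-ratio shipments first gives 2×furniture crates + 2×solar modules + auto components + 3×medical supplies for 17879 (76 m³).
Replace 2×furniture crates with ceramic tiles + auto components: the trade gains 51 net, giving 17930 at 78 m³.
Nothing else within 78 m³ beats 17930.

17930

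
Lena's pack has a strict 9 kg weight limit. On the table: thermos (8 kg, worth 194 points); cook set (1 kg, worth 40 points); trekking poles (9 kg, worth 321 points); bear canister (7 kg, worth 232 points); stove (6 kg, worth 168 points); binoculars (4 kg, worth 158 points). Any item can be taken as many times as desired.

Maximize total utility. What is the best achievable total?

360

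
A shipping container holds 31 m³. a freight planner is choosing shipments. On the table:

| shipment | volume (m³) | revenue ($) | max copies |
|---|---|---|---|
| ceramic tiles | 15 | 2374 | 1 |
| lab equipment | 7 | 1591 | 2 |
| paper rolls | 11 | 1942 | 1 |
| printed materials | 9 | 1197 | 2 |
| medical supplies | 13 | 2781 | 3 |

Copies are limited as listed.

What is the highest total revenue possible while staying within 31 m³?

6314

Density check — lab equipment 227.29, medical supplies 213.92, paper rolls 176.55, ceramic tiles 158.27 are the best per m³.
A density-first pass picks 2×lab equipment + medical supplies — 5963 at 27 m³.
The 7 m³ tied up in lab equipment is better spent on paper rolls — total rises to 6314 (31 m³).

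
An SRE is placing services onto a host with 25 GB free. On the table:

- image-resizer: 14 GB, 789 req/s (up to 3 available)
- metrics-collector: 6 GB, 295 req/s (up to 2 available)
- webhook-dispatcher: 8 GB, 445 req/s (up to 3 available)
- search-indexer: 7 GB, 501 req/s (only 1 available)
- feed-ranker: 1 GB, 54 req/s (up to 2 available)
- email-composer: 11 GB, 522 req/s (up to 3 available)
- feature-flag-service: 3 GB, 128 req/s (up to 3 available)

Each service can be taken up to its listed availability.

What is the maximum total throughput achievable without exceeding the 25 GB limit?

By throughput per GB: search-indexer 71.57, image-resizer 56.36, webhook-dispatcher 55.62 lead.
A density-first pass picks image-resizer + search-indexer + 2×feed-ranker — 1398 at 23 GB.
Replace image-resizer with 2×webhook-dispatcher: the trade gains 101 net, giving 1499 at 25 GB.

1499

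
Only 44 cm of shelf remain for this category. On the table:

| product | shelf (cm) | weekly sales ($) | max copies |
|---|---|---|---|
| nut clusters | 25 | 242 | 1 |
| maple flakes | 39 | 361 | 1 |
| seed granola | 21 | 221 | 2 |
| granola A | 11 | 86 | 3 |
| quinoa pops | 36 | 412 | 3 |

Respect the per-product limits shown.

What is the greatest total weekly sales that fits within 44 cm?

Filling by ratio: quinoa pops for 412, with 8 cm left unused.
Dropping quinoa pops frees 36 cm; slotting in 2×seed granola (42 cm) lifts the total to 442 at 42 cm.
No other feasible combination exceeds 442.

442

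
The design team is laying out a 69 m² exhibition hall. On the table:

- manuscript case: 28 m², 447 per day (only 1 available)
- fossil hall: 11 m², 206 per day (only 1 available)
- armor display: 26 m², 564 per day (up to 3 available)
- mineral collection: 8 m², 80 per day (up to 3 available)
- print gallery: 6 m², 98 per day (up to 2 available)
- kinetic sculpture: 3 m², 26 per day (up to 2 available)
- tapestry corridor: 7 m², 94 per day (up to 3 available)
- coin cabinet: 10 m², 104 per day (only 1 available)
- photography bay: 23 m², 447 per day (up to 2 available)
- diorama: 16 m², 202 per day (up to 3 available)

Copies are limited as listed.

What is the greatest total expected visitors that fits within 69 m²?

1432

The ratio ordering already packs tightly: fossil hall + 2×armor display + print gallery, 69 m², 1432.
No other feasible combination exceeds 1432.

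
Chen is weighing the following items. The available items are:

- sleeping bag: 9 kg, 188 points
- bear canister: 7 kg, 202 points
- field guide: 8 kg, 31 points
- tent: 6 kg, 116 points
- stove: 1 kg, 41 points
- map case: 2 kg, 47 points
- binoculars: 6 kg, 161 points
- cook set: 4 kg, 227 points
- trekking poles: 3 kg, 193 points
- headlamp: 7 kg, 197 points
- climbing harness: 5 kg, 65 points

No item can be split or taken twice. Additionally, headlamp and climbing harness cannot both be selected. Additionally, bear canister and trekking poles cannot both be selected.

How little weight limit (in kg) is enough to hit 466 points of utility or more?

9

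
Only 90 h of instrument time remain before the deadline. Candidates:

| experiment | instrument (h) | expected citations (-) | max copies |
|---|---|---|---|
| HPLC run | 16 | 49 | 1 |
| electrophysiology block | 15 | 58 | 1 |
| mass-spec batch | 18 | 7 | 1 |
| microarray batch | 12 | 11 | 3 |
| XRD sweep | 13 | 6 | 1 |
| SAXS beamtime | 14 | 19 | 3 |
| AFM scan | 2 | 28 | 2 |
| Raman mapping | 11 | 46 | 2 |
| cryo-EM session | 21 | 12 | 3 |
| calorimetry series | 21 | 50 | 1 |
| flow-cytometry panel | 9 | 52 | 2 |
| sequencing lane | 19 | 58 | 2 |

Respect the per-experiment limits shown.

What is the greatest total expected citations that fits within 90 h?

380

The ratio heuristic lands on HPLC run + electrophysiology block + SAXS beamtime + 2×AFM scan + 2×Raman mapping + 2×flow-cytometry panel (378) but leaves 1 h idle.
Replace HPLC run and SAXS beamtime and Raman mapping with 2×sequencing lane: the trade gains 2 net, giving 380 at 86 h.
Every other selection either busts 90 h or exceeds an availability limit or fails to beat 380.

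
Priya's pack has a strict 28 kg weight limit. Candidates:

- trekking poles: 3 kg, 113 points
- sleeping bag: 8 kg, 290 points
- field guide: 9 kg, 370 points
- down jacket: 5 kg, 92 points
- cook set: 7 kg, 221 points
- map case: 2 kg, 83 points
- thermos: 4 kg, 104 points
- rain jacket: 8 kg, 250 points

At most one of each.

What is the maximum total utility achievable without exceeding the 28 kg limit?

The ratio heuristic lands on trekking poles + sleeping bag + field guide + map case + thermos (960) but leaves 2 kg idle.
The 6 kg tied up in map case and thermos is better spent on rain jacket — total rises to 1023 (28 kg).
No other feasible combination exceeds 1023.

1023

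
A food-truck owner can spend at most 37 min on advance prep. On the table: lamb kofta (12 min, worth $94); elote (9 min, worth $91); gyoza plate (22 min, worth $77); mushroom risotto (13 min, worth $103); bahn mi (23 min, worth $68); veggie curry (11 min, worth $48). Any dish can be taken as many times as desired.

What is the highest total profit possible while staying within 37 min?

364

4×elote uses 36 of the 37 min and totals 364.
Every other selection either busts 37 min or fails to beat 364.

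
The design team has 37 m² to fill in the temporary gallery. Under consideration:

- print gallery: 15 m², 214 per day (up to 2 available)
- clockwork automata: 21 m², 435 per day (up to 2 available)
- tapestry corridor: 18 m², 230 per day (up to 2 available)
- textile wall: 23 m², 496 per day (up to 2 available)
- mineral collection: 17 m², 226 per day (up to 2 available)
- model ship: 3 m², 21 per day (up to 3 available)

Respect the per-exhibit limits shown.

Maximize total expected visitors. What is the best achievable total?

A density-first pass picks textile wall + 3×model ship — 559 at 32 m².
Replace textile wall and 3×model ship with print gallery + clockwork automata: the trade gains 90 net, giving 649 at 36 m².
No other feasible combination exceeds 649.

649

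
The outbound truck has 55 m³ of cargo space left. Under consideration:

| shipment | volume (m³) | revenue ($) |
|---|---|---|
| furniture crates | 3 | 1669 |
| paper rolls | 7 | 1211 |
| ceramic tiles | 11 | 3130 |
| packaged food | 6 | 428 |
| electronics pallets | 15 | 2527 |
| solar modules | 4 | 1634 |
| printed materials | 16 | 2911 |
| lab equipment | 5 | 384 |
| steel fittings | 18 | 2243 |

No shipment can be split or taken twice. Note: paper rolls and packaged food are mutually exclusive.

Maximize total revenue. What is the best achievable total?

Best packing: furniture crates + ceramic tiles + packaged food + electronics pallets + solar modules + printed materials — 55 m³, 12299 total.
Nothing else feasible within 55 m³ beats 12299.

12299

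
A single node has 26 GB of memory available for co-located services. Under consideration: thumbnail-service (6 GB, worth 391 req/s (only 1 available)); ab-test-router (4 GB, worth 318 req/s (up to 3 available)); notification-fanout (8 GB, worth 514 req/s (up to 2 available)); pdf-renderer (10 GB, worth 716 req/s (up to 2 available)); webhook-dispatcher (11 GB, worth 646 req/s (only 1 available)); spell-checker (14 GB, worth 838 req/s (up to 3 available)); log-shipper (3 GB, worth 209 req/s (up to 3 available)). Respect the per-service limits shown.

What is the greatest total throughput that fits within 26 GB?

1886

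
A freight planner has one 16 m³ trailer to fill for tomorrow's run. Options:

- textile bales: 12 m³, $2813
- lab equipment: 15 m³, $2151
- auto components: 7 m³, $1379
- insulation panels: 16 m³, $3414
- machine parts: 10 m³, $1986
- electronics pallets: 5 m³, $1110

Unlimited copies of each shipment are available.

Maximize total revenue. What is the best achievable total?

3414

Taking the top-ratio shipments first gives textile bales for 2813 (12 m³).
Replace textile bales with insulation panels: the trade gains 601 net, giving 3414 at 16 m³.
Nothing else within 16 m³ beats 3414.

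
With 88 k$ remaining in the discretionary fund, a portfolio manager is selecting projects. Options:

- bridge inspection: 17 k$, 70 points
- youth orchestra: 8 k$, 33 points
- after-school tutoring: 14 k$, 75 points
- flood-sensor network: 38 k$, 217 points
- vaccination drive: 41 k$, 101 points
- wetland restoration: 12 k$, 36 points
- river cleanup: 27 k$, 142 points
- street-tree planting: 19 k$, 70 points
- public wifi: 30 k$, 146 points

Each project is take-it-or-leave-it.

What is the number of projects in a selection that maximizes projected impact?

4

Best achievable projected impact is 467.
youth orchestra + after-school tutoring + flood-sensor network + river cleanup hits 467 at 87 k$.
All optima have 4 projects.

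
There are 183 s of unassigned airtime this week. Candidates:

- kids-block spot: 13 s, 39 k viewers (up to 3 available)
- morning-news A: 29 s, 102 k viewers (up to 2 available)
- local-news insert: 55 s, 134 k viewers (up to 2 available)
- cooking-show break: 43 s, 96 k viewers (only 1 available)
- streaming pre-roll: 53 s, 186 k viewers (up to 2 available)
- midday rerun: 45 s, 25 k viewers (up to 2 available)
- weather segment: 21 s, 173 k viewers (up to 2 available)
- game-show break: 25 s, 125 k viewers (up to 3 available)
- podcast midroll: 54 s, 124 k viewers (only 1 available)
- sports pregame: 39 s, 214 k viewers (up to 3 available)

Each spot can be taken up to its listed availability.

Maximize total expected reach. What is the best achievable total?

1063

Taking the top-ratio spots first gives kids-block spot + 2×weather segment + 3×sports pregame for 1027 (172 s).
The 39 s tied up in sports pregame is better spent on 2×game-show break — total rises to 1063 (183 s).
Every other selection either busts 183 s or exceeds an availability limit or fails to beat 1063.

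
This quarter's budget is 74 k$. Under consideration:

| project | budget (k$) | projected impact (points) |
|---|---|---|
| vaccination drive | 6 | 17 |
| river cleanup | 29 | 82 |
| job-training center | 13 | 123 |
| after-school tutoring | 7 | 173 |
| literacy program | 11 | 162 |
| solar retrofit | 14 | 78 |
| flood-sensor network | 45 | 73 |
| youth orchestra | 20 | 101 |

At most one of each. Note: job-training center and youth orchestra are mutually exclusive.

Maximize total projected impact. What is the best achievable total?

618

River cleanup + job-training center + after-school tutoring + literacy program + solar retrofit uses 74 of the 74 k$ and totals 618.
The closest alternative, vaccination drive + river cleanup + job-training center + after-school tutoring + literacy program, reaches only 557.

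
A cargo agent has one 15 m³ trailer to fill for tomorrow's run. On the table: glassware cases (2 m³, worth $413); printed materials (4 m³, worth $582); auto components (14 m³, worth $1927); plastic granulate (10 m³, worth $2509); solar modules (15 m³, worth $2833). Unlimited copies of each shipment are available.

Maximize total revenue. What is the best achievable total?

The ratio ordering already packs tightly: 2×glassware cases + plastic granulate, 14 m³, 3335.

3335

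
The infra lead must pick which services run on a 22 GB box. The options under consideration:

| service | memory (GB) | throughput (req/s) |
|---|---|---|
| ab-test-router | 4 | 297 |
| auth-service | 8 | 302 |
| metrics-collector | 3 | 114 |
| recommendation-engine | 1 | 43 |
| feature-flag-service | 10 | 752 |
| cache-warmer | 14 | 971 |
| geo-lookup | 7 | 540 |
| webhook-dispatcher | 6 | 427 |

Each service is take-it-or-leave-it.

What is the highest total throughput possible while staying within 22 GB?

1632

By throughput per GB: geo-lookup 77.14, feature-flag-service 75.20, ab-test-router 74.25 lead.
Ab-test-router + recommendation-engine + feature-flag-service + geo-lookup uses 22 of the 22 GB and totals 1632.
Next best is ab-test-router + feature-flag-service + geo-lookup at 1589 (21 GB) — short by 43.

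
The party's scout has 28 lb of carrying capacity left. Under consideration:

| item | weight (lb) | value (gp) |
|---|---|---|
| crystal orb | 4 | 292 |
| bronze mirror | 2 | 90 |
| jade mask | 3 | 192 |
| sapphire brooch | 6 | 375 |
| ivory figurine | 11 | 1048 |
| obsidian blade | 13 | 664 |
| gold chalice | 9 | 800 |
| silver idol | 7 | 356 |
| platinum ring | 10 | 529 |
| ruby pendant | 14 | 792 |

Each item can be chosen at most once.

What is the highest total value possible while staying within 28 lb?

2332

Best packing: crystal orb + jade mask + ivory figurine + gold chalice — 27 lb, 2332 total.
Runner-up bronze mirror + sapphire brooch + ivory figurine + gold chalice tops out at 2313.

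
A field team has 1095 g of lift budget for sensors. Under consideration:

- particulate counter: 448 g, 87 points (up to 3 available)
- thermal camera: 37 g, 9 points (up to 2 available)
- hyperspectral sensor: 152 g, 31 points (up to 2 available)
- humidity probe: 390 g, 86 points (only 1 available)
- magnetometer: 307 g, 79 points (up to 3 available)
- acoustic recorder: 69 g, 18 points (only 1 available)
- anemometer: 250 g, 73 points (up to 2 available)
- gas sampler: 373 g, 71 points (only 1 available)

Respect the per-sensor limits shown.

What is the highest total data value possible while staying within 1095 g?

Taking the top-ratio sensors first gives 2×thermal camera + magnetometer + acoustic recorder + 2×anemometer for 261 (950 g).
The 37 g tied up in thermal camera is better spent on hyperspectral sensor — total rises to 283 (1065 g).

283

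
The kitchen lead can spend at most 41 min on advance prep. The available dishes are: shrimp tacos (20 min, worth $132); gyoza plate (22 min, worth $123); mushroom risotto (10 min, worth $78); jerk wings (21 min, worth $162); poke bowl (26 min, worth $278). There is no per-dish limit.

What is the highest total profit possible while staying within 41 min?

356

Density check — poke bowl 10.69, mushroom risotto 7.80, jerk wings 7.71 are the best per min.
Best packing: mushroom risotto + poke bowl — 36 min, 356 total.
That's the maximum — no swap from here does better than 356.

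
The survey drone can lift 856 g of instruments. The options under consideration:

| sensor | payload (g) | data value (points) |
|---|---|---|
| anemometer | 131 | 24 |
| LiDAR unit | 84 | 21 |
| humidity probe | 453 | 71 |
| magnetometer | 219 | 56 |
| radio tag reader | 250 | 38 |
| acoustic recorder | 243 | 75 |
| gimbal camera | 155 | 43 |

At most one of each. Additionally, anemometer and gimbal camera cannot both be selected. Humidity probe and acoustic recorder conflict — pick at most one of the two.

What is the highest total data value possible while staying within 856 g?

195

LiDAR unit + magnetometer + acoustic recorder + gimbal camera uses 701 of the 856 g and totals 195.
Runner-up anemometer + magnetometer + radio tag reader + acoustic recorder tops out at 193.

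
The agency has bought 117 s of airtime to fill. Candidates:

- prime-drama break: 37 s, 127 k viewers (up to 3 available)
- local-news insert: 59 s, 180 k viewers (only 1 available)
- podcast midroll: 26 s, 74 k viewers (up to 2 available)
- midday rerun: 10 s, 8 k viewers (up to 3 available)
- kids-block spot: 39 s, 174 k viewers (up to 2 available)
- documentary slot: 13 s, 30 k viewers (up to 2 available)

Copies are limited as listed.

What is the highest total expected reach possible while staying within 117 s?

Density check — kids-block spot 4.46, prime-drama break 3.43, local-news insert 3.05, podcast midroll 2.85 are the best per s.
Best packing: prime-drama break + 2×kids-block spot — 115 s, 475 total.

475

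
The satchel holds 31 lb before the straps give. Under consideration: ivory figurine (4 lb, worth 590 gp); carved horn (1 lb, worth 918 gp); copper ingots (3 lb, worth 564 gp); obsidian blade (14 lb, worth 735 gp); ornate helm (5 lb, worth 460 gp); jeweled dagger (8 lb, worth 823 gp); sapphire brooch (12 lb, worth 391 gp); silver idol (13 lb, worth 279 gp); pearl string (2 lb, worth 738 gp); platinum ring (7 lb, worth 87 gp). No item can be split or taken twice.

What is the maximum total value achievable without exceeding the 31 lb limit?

4180

Ivory figurine + carved horn + copper ingots + ornate helm + jeweled dagger + pearl string + platinum ring uses 30 of the 31 lb and totals 4180.
No other feasible combination exceeds 4180.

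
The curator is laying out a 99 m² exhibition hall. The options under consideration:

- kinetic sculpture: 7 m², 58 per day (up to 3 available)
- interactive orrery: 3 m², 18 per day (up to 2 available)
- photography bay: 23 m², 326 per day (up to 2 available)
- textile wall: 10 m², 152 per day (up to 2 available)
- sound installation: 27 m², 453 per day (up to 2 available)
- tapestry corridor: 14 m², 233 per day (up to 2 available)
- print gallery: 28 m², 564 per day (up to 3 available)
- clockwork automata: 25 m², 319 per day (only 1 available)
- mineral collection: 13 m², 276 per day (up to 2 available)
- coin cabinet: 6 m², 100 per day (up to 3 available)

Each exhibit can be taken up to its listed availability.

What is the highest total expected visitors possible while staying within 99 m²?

1968

Filling by ratio: interactive orrery + 2×print gallery + 2×mineral collection + 2×coin cabinet for 1898, with 2 m² left unused.
Replace interactive orrery and mineral collection and 2×coin cabinet with print gallery: the trade gains 70 net, giving 1968 at 97 m².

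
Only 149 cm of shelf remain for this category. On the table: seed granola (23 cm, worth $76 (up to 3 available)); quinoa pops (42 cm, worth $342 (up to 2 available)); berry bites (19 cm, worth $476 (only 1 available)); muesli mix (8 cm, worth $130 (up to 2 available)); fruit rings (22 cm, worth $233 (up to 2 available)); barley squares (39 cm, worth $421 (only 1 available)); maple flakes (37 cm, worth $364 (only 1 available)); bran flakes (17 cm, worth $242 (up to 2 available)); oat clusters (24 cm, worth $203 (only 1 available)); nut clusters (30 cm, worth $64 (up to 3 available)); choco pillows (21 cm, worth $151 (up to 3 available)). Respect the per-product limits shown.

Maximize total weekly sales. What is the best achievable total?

2005

Ranking by ratio (weekly sales/cm): berry bites 25.05, muesli mix 16.25, bran flakes 14.24, barley squares 10.79.
Greedy by ratio would take berry bites + 2×muesli mix + fruit rings + barley squares + 2×bran flakes: 130 cm used, total 1874.
The 22 cm tied up in fruit rings is better spent on maple flakes — total rises to 2005 (145 cm).
Every other selection either busts 149 cm or exceeds an availability limit or fails to beat 2005.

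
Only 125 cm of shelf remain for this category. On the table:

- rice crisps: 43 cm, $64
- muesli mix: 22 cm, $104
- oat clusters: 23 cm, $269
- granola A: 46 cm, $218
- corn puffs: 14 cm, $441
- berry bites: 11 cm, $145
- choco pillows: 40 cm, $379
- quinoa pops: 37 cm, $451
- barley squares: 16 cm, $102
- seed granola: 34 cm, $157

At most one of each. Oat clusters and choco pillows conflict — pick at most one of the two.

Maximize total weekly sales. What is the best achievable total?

1520

Muesli mix + corn puffs + berry bites + choco pillows + quinoa pops uses 124 of the 125 cm and totals 1520.
That's the maximum — no feasible swap from here does better than 1520.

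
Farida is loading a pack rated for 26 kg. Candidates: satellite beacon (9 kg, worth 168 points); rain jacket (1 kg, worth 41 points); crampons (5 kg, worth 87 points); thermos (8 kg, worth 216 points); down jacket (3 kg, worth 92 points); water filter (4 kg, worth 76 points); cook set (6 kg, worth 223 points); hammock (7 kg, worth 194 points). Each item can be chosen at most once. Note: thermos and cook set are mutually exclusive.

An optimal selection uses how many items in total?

5

Optimal total is 718.
satellite beacon + rain jacket + down jacket + cook set + hammock hits 718 at 26 kg.
All optima have 5 items.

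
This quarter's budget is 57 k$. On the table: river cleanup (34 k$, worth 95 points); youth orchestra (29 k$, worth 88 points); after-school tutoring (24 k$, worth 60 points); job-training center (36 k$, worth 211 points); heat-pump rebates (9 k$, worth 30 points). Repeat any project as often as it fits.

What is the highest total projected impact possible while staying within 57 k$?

271

The ratio ordering already packs tightly: job-training center + 2×heat-pump rebates, 54 k$, 271.
No other feasible combination exceeds 271.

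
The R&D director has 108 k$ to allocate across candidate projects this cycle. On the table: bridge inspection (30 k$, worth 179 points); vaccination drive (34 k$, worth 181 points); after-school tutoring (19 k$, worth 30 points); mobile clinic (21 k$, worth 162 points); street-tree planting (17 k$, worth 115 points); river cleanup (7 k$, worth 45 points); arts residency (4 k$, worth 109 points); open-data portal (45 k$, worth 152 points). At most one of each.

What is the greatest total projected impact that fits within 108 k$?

Greedy by ratio would take bridge inspection + after-school tutoring + mobile clinic + street-tree planting + river cleanup + arts residency: 98 k$ used, total 640.
Replace after-school tutoring and river cleanup with vaccination drive: the trade gains 106 net, giving 746 at 106 k$.
Every other selection either busts 108 k$ or fails to beat 746.

746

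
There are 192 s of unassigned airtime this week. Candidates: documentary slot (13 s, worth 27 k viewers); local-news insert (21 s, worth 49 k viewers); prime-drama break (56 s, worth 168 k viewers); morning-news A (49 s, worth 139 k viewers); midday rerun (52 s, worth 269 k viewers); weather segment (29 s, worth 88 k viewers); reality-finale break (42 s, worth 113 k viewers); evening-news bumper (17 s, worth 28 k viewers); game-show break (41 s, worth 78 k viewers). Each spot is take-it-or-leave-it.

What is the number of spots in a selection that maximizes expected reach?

The maximum expected reach within 192 s is 665.
For example documentary slot + prime-drama break + midday rerun + weather segment + reality-finale break achieves it, using 192 s.
Any selection reaching 665 contains exactly 5 spots.

5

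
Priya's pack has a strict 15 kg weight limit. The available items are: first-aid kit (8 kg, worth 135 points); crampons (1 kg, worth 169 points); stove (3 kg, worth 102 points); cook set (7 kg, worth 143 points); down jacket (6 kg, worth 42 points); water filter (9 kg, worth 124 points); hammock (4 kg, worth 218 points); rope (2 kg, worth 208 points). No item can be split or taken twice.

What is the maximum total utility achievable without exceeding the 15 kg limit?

738

Greedy by ratio would take crampons + stove + hammock + rope: 10 kg used, total 697.
The 3 kg tied up in stove is better spent on cook set — total rises to 738 (14 kg).
That's the maximum — no swap from here does better than 738.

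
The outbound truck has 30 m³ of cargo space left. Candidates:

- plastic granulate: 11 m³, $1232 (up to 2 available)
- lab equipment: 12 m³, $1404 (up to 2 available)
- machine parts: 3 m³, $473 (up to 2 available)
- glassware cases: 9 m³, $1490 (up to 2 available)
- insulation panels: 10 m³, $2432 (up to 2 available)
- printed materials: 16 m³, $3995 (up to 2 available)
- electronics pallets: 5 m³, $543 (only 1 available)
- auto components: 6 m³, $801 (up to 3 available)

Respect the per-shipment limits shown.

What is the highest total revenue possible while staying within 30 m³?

Density check — printed materials 249.69, insulation panels 243.20, glassware cases 165.56 are the best per m³.
Taking machine parts + insulation panels + printed materials: 29 m³ used, 6900 in revenue.
Every other selection either busts 30 m³ or exceeds an availability limit or fails to beat 6900.

6900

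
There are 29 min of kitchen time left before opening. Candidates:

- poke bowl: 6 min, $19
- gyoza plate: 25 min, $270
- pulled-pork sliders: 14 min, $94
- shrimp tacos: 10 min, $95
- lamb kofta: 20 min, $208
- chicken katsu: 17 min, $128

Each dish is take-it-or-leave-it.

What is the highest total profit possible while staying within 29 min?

Ranking by ratio (profit/min): gyoza plate 10.80, lamb kofta 10.40, shrimp tacos 9.50.
Taking gyoza plate: 25 min used, 270 in profit.
Next best is poke bowl + lamb kofta at 227 (26 min) — short by 43.

270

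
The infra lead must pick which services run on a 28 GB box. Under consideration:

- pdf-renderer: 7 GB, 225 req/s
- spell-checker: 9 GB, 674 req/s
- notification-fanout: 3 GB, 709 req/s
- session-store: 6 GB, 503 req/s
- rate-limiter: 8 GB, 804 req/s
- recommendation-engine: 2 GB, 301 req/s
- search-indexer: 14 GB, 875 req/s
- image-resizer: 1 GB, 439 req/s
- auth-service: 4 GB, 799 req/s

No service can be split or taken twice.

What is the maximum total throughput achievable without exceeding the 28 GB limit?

Ranking by ratio (throughput/GB): image-resizer 439.00, notification-fanout 236.33, auth-service 199.75, recommendation-engine 150.50.
A density-first pass picks notification-fanout + session-store + rate-limiter + recommendation-engine + image-resizer + auth-service — 3555 at 24 GB.
Dropping session-store frees 6 GB; slotting in spell-checker (9 GB) lifts the total to 3726 at 27 GB.

3726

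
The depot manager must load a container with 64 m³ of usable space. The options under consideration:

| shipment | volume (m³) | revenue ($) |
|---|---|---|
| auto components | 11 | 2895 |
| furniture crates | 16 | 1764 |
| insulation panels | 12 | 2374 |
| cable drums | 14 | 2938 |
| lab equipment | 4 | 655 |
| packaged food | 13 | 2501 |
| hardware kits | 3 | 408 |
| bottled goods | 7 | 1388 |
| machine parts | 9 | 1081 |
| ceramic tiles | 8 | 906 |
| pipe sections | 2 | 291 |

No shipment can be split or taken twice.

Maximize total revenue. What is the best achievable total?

13159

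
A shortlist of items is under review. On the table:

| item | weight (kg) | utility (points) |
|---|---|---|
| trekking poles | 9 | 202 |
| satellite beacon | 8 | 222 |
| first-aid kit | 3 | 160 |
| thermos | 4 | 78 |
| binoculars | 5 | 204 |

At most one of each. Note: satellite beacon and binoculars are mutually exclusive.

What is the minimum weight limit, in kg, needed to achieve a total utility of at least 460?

Minimise kg subject to total utility ≥ 460.
satellite beacon + first-aid kit + thermos reaches 460 using 15 kg.
No combination under 15 kg hits 460.

15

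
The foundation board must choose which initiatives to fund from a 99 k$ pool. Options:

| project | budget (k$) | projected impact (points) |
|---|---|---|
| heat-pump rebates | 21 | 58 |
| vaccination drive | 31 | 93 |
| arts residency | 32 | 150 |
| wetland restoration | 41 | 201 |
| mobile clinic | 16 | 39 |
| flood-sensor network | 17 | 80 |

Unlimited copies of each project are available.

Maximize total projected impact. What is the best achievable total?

The ratio ordering already packs tightly: 2×wetland restoration + flood-sensor network, 99 k$, 482.

482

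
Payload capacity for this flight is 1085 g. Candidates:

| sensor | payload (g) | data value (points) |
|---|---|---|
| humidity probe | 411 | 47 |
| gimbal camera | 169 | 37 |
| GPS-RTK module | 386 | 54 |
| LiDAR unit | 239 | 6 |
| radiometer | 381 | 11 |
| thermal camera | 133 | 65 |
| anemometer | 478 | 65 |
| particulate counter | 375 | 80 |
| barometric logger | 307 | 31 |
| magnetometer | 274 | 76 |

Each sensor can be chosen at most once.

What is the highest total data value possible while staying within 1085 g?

258

Best packing: gimbal camera + thermal camera + particulate counter + magnetometer — 951 g, 258 total.
Every other selection either busts 1085 g or fails to beat 258.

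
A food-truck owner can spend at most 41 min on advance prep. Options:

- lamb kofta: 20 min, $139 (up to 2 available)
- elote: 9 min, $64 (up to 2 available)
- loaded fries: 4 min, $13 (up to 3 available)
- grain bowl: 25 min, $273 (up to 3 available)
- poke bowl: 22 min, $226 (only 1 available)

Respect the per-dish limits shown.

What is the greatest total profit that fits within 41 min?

354

The ratio heuristic lands on elote + loaded fries + grain bowl (350) but leaves 3 min idle.
Dropping loaded fries and grain bowl frees 29 min; slotting in elote + poke bowl (31 min) lifts the total to 354 at 40 min.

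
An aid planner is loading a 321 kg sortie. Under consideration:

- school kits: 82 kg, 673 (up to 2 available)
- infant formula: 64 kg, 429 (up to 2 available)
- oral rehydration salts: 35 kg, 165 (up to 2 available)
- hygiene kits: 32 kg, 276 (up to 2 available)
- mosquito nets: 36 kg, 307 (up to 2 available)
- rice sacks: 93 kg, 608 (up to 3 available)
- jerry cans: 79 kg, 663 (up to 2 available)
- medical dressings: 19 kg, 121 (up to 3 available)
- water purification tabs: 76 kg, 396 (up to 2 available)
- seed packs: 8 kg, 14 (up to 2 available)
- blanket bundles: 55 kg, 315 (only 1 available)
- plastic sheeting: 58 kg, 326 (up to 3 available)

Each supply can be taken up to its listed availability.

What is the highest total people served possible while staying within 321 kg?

2633

Greedy by ratio would take 2×hygiene kits + 2×mosquito nets + 2×jerry cans + medical dressings + seed packs: 321 kg used, total 2627.
Replace 2×jerry cans and seed packs with 2×school kits: the trade gains 6 net, giving 2633 at 319 kg.
Nothing else within 321 kg beats 2633.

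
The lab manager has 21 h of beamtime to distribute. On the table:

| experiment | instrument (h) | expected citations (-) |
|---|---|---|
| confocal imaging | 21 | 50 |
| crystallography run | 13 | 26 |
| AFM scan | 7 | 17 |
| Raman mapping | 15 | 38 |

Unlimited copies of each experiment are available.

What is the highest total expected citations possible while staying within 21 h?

Greedy by ratio would take Raman mapping: 15 h used, total 38.
Replace Raman mapping with 3×AFM scan: the trade gains 13 net, giving 51 at 21 h.
Nothing else within 21 h beats 51.

51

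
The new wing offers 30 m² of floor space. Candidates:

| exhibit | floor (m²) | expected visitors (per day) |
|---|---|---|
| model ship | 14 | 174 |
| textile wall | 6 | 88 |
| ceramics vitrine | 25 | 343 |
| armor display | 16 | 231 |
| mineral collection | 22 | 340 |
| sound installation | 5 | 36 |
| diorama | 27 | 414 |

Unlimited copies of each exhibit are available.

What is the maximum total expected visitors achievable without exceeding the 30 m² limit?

440

Filling by ratio: textile wall + mineral collection for 428, with 2 m² left unused.
Replace mineral collection with 4×textile wall: the trade gains 12 net, giving 440 at 30 m².
Nothing else within 30 m² beats 440.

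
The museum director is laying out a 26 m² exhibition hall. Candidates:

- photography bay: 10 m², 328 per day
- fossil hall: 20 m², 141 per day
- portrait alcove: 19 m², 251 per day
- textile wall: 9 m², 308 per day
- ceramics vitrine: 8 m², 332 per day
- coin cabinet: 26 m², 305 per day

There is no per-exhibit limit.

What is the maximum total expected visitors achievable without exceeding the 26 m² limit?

Best packing: 3×ceramics vitrine — 24 m², 996 total.
Nothing else within 26 m² beats 996.

996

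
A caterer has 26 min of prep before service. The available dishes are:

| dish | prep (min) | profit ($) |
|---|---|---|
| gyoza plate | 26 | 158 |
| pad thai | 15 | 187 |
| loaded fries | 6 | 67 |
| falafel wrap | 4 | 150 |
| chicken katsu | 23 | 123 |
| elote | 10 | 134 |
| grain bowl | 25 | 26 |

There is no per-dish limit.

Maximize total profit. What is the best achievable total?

900

Best packing: 6×falafel wrap — 24 min, 900 total.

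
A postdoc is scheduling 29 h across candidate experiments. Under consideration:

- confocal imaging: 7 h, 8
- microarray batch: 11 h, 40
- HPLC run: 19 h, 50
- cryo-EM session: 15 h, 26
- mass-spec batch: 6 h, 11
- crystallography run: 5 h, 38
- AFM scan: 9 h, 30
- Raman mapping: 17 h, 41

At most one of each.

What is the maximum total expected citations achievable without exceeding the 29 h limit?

108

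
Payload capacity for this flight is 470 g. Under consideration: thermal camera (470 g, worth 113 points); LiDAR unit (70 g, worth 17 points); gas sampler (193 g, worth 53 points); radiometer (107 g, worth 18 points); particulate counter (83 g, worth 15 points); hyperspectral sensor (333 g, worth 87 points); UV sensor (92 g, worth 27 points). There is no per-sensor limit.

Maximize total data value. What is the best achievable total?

135

The ratio ordering already packs tightly: 5×UV sensor, 460 g, 135.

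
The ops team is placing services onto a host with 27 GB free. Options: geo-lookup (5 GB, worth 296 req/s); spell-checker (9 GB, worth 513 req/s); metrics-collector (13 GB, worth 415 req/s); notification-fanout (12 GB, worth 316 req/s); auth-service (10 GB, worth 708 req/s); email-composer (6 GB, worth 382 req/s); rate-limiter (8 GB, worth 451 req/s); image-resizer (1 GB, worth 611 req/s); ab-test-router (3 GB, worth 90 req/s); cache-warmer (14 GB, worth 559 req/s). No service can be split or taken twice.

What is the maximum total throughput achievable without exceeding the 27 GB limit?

Ranking by ratio (throughput/GB): image-resizer 611.00, auth-service 70.80, email-composer 63.67.
Greedy by ratio would take geo-lookup + auth-service + email-composer + image-resizer + ab-test-router: 25 GB used, total 2087.
Dropping geo-lookup and ab-test-router frees 8 GB; slotting in spell-checker (9 GB) lifts the total to 2214 at 26 GB.
Runner-up geo-lookup + auth-service + rate-limiter + image-resizer + ab-test-router tops out at 2156.

2214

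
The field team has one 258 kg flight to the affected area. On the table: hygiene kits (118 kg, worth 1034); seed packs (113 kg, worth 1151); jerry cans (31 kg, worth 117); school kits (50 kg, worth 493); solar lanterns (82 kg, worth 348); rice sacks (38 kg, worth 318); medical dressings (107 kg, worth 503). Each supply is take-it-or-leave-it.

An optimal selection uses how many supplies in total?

Optimal total is 2185.
For example hygiene kits + seed packs achieves it, using 231 kg.
Every optimal selection uses 2 supplies.

2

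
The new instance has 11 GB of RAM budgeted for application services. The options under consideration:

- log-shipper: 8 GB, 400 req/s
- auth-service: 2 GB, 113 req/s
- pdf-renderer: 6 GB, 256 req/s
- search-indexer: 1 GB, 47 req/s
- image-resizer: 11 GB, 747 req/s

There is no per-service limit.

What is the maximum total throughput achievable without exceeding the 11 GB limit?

747

The ratio ordering already packs tightly: image-resizer, 11 GB, 747.
No other feasible combination exceeds 747.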